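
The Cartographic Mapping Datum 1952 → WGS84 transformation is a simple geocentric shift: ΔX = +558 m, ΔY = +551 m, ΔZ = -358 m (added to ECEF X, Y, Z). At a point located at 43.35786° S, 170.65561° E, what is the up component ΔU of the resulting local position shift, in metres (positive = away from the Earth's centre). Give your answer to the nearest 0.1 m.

ΔU = -89.5 m

The local up (radial) axis is (cos φ cos λ, cos φ sin λ, sin φ), giving ΔU = -400.327 + 65.048 + 245.786 = -89.49 m.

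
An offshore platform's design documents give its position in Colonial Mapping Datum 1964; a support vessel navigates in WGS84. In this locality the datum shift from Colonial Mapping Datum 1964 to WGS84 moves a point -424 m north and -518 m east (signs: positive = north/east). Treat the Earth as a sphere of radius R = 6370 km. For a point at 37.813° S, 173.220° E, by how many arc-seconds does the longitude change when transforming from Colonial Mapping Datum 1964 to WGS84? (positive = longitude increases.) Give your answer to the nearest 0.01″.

Δλ = -21.23″

At latitude -37.813°, cos φ = 0.790016.
One radian of longitude at latitude φ spans R cos φ, so Δλ = ΔE / (R cos φ) = -518.0 / (6370000 × 0.790016) = -1.0293e-04 rad = -21.231″.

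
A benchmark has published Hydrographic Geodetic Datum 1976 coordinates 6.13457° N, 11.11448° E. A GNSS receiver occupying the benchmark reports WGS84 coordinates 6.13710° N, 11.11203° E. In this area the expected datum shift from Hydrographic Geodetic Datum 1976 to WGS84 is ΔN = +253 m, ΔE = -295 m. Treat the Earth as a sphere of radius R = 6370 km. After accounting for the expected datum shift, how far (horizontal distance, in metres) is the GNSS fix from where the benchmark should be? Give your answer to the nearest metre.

37 m

Observed coordinate differences: Δφ = +0.00253°, Δλ = -0.00245°.
Converting to metres (1° lat = 111177 m, cos φ = 0.994274): observed ΔN = 281.3 m, observed ΔE = -270.8 m.
Subtracting the expected shift leaves a residual of 281.3 − (253) = 28.3 m north and -270.8 − (-295) = 24.2 m east.
Residual distance = √(28.3² + 24.2²) = 37.2 m.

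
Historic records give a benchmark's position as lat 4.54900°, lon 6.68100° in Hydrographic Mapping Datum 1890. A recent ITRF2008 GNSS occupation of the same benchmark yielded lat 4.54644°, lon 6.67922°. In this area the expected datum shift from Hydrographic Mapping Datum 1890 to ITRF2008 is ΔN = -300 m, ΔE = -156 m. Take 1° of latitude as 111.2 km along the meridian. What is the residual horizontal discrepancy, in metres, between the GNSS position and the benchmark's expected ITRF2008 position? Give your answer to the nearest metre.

Observed coordinate differences: Δφ = -0.00256°, Δλ = -0.00178°.
Converting to metres (1° lat = 111200 m, cos φ = 0.996850): observed ΔN = -284.7 m, observed ΔE = -197.3 m.
Subtracting the expected shift leaves a residual of -284.7 − (-300) = 15.3 m north and -197.3 − (-156) = -41.3 m east.
Residual distance = √(15.3² + (-41.3)²) = 44.1 m.

44 m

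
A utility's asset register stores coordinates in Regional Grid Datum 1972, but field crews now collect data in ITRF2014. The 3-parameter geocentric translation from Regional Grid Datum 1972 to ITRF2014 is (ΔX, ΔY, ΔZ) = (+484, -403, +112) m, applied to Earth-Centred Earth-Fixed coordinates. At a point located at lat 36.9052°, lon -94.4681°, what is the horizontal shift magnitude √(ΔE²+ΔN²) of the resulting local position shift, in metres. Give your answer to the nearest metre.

At φ = 36.9052°, λ = -94.4681°: sin φ = 0.600493, cos φ = 0.799630, sin λ = -0.996961, cos λ = -0.077904.
ΔE = −sin λ·ΔX + cos λ·ΔY = −(-0.996961)·(484) + (-0.077904)·(-403) = 513.92 m.
ΔN = −sin φ cos λ·ΔX − sin φ sin λ·ΔY + cos φ·ΔZ = −(0.600493)(-0.077904)(484) − (0.600493)(-0.996961)(-403) + (0.799630)(112) = -129.06 m.
Horizontal magnitude = √(ΔE² + ΔN²) = √(513.92² + (-129.06)²) = 529.88 m.

530 m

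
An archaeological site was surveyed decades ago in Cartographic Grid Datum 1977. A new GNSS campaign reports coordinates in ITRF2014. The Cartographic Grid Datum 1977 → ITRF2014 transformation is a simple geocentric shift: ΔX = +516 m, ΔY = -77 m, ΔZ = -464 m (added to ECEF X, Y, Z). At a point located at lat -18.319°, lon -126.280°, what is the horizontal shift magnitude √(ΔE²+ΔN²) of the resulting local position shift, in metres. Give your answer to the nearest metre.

The local east axis at (φ, λ) is (−sin λ, cos λ, 0), so ΔE = −sin(-126.280°)·516 + cos(-126.280°)·(-77) = 461.53 m.
The local north axis is (−sin φ cos λ, −sin φ sin λ, cos φ), giving ΔN = -95.969 + 19.510 − 440.485 = -516.94 m.
Horizontal magnitude = √(ΔE² + ΔN²) = √(461.53² + (-516.94)²) = 692.99 m.

693 m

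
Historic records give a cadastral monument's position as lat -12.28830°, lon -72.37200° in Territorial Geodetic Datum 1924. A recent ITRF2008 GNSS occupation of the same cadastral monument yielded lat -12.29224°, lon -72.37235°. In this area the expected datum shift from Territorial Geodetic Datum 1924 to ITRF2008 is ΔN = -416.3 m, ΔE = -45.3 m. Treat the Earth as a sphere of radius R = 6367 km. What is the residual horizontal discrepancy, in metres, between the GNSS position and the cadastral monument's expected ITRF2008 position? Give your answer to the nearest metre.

Observed coordinate differences: Δφ = -0.00394°, Δλ = -0.00035°.
Converting to metres (1° lat = 111125 m, cos φ = 0.977089): observed ΔN = -437.8 m, observed ΔE = -38.0 m.
Subtracting the expected shift leaves a residual of -437.8 − (-416.3) = -21.5 m north and -38.0 − (-45.3) = 7.3 m east.
Residual distance = √((-21.5)² + 7.3²) = 22.7 m.

23 m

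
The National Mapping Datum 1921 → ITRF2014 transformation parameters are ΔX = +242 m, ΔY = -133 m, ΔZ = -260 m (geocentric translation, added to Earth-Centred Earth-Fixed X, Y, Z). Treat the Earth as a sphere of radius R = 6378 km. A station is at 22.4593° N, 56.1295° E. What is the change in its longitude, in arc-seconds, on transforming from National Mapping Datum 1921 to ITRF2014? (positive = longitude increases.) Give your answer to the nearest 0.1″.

sin φ = 0.382027, cos φ = 0.924151, sin λ = 0.830299, cos λ = 0.557318.
East component: ΔE = −sin λ·ΔX + cos λ·ΔY = −(0.830299)(242) + (0.557318)(-133) = -275.06 m.
1° of latitude spans πR/180 = 111317 m; at latitude φ, 1° of longitude spans that × cos φ = 102873.8 m, so Δλ = -275.06 / 102873.8 × 3600 = -9.625″.

Δλ = -9.6″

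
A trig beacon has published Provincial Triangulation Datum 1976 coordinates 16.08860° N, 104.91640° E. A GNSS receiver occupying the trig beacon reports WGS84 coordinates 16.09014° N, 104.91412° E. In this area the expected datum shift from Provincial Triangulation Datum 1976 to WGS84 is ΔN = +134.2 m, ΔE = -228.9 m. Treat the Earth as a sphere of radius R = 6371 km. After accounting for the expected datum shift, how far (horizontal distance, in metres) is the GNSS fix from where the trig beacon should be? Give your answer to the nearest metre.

Observed coordinate differences: Δφ = +0.00154°, Δλ = -0.00228°.
Converting to metres (1° lat = 111195 m, cos φ = 0.960834): observed ΔN = 171.2 m, observed ΔE = -243.6 m.
Subtracting the expected shift leaves a residual of 171.2 − (134.2) = 37.0 m north and -243.6 − (-228.9) = -14.7 m east.
Residual distance = √(37.0² + (-14.7)²) = 39.8 m.

40 m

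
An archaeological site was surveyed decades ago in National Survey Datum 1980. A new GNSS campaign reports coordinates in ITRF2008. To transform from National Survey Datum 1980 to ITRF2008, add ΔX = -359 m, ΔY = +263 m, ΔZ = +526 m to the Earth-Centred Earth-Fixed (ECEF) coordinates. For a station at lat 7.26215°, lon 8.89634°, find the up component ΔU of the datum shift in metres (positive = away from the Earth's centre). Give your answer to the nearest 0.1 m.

ΔU = -245.0 m

The local up (radial) axis is (cos φ cos λ, cos φ sin λ, sin φ), giving ΔU = -351.836 + 40.346 + 66.491 = -245.00 m.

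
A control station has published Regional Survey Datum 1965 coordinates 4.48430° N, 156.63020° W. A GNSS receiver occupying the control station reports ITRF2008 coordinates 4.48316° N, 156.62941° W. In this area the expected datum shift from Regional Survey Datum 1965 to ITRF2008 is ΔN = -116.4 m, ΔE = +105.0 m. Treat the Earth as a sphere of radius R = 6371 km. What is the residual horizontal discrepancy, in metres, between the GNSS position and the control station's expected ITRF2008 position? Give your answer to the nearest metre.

Observed coordinate differences: Δφ = -0.00114°, Δλ = +0.00079°.
Converting to metres (1° lat = 111195 m, cos φ = 0.996939): observed ΔN = -126.8 m, observed ΔE = 87.6 m.
Subtracting the expected shift leaves a residual of -126.8 − (-116.4) = -10.4 m north and 87.6 − (105.0) = -17.4 m east.
Residual distance = √((-10.4)² + (-17.4)²) = 20.3 m.

20 m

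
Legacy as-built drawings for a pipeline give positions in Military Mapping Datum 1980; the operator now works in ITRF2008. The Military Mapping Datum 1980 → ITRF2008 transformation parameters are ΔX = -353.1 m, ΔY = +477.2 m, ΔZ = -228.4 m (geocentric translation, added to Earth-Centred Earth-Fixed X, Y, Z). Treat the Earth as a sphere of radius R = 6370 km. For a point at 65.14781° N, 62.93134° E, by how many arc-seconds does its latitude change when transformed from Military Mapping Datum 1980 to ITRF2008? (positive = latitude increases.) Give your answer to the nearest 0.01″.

Δφ = -10.87″

sin φ = 0.907395, cos φ = 0.420279, sin λ = 0.890462, cos λ = 0.455058.
North component: ΔN = −sin φ cos λ·ΔX − sin φ sin λ·ΔY + cos φ·ΔZ = −(0.907395)(0.455058)(-353.1) − (0.907395)(0.890462)(477.2) + (0.420279)(-228.4) = -335.77 m.
1° of latitude spans πR/180 = 111177 m, so Δφ = -335.77 / 111177 × 3600 = -10.872″.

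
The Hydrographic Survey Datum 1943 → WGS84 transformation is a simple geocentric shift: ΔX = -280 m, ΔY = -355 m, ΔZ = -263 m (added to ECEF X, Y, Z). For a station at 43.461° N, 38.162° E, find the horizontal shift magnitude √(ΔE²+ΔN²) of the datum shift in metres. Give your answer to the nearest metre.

154 m

At φ = 43.461°, λ = 38.162°: sin φ = 0.687861, cos φ = 0.725843, sin λ = 0.617887, cos λ = 0.786267.
ΔE = −sin λ·ΔX + cos λ·ΔY = −(0.617887)·(-280) + (0.786267)·(-355) = -106.12 m.
ΔN = −sin φ cos λ·ΔX − sin φ sin λ·ΔY + cos φ·ΔZ = −(0.687861)(0.786267)(-280) − (0.687861)(0.617887)(-355) + (0.725843)(-263) = 111.42 m.
Horizontal magnitude = √(ΔE² + ΔN²) = √((-106.12)² + 111.42²) = 153.87 m.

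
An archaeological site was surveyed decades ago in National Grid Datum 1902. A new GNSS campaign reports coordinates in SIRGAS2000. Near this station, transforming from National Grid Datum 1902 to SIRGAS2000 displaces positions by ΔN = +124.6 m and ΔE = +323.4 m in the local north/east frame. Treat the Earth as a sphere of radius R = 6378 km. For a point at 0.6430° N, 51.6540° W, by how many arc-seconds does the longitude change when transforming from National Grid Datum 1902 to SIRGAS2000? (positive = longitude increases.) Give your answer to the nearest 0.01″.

At latitude 0.6430°, cos φ = 0.999937.
One radian of longitude at latitude φ spans R cos φ, so Δλ = ΔE / (R cos φ) = 323.4 / (6378000 × 0.999937) = 5.0709e-05 rad = 10.459″.

Δλ = 10.46″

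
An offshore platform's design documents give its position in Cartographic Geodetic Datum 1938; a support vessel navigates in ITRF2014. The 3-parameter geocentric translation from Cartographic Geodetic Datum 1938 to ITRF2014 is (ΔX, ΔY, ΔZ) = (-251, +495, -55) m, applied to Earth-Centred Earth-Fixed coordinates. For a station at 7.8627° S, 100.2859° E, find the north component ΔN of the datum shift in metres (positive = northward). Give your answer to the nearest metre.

At φ = -7.8627°, λ = 100.2859°: sin φ = -0.136800, cos φ = 0.990599, sin λ = 0.983929, cos λ = -0.178560.
ΔN = −sin φ cos λ·ΔX − sin φ sin λ·ΔY + cos φ·ΔZ = −(-0.136800)(-0.178560)(-251) − (-0.136800)(0.983929)(495) + (0.990599)(-55) = 18.28 m.

ΔN = 18 m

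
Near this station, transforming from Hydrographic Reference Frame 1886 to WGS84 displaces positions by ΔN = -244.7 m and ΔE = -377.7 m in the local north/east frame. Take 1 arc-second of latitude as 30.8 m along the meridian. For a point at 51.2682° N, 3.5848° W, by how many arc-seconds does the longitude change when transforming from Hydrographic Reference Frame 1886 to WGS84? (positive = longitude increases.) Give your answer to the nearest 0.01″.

Δλ = -19.60″

At latitude 51.2682°, cos φ = 0.625676.
1″ of longitude at this latitude = 30.80 × cos φ = 19.2708 m, so Δλ = -377.7 / 19.2708 = -19.600″.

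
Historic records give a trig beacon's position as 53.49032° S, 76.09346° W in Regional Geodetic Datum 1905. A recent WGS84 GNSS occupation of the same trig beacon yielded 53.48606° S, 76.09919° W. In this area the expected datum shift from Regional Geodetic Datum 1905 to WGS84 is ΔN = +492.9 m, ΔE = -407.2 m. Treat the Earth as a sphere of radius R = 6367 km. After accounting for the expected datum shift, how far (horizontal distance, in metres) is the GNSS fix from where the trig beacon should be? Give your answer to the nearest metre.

Observed coordinate differences: Δφ = +0.00426°, Δλ = -0.00573°.
Converting to metres (1° lat = 111125 m, cos φ = 0.594959): observed ΔN = 473.4 m, observed ΔE = -378.8 m.
Subtracting the expected shift leaves a residual of 473.4 − (492.9) = -19.5 m north and -378.8 − (-407.2) = 28.4 m east.
Residual distance = √((-19.5)² + 28.4²) = 34.4 m.

34 m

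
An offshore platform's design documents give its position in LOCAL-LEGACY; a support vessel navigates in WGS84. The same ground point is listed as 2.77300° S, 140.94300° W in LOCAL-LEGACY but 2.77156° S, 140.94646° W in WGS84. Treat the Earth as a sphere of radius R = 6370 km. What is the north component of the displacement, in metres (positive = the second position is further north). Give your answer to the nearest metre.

ΔN = 160 m

Δφ = -2.77156° − -2.77300° = +0.00144°; Δλ = -140.94646° − -140.94300° = -0.00346°.
1° along a meridian = πR/180 = 111177 m.
ΔN = Δφ × 111177 = 160.1 m; ΔE = Δλ × 111177 × cos(-2.77300°) = -0.00346 × 111177 × 0.998829 = -384.2 m.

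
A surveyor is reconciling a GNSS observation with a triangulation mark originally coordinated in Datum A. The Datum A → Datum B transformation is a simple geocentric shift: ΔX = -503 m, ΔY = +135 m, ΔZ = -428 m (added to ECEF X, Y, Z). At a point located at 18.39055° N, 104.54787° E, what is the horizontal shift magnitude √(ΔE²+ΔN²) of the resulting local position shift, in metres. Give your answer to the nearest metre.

At φ = 18.39055°, λ = 104.54787°: sin φ = 0.315493, cos φ = 0.948928, sin λ = 0.967938, cos λ = -0.251189.
ΔE = −sin λ·ΔX + cos λ·ΔY = −(0.967938)·(-503) + (-0.251189)·(135) = 452.96 m.
ΔN = −sin φ cos λ·ΔX − sin φ sin λ·ΔY + cos φ·ΔZ = −(0.315493)(-0.251189)(-503) − (0.315493)(0.967938)(135) + (0.948928)(-428) = -487.23 m.
Horizontal magnitude = √(ΔE² + ΔN²) = √(452.96² + (-487.23)²) = 665.26 m.

665 m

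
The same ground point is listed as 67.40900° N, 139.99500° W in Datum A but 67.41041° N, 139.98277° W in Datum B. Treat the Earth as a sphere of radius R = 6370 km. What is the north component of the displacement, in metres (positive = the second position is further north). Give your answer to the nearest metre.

Δφ = 67.41041° − 67.40900° = +0.00141°; Δλ = -139.98277° − -139.99500° = +0.01223°.
1° along a meridian = πR/180 = 111177 m.
ΔN = Δφ × 111177 = 156.8 m; ΔE = Δλ × 111177 × cos(67.40900°) = +0.01223 × 111177 × 0.384150 = 522.3 m.

ΔN = 157 m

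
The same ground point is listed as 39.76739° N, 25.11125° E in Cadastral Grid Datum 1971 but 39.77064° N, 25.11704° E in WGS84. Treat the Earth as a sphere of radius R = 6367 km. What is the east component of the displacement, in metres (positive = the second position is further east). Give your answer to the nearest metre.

Δφ = 39.77064° − 39.76739° = +0.00325°; Δλ = 25.11704° − 25.11125° = +0.00579°.
1° along a meridian = πR/180 = 111125 m.
ΔN = Δφ × 111125 = 361.2 m; ΔE = Δλ × 111125 × cos(39.76739°) = +0.00579 × 111125 × 0.768648 = 494.6 m.

ΔE = 495 m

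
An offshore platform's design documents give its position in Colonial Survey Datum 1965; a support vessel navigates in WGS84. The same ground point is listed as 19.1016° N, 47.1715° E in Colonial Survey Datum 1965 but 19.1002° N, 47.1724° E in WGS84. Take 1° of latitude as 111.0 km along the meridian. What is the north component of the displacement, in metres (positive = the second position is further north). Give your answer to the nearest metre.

Δφ = 19.1002° − 19.1016° = -0.0014°; Δλ = 47.1724° − 47.1715° = +0.0009°.
ΔN = Δφ × 111000 = -155.4 m; ΔE = Δλ × 111000 × cos(19.1016°) = +0.0009 × 111000 × 0.944940 = 94.4 m.

ΔN = -155 m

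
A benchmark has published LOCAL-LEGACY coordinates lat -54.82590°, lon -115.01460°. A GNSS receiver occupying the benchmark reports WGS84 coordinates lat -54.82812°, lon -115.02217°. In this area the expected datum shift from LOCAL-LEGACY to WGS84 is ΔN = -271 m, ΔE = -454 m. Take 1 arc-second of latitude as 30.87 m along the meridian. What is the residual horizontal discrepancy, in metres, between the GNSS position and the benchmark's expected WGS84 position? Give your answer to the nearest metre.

Observed coordinate differences: Δφ = -0.00222°, Δλ = -0.00757°.
Converting to metres (1° lat = 111132 m, cos φ = 0.576063): observed ΔN = -246.7 m, observed ΔE = -484.6 m.
Subtracting the expected shift leaves a residual of -246.7 − (-271) = 24.3 m north and -484.6 − (-454) = -30.6 m east.
Residual distance = √(24.3² + (-30.6)²) = 39.1 m.

39 m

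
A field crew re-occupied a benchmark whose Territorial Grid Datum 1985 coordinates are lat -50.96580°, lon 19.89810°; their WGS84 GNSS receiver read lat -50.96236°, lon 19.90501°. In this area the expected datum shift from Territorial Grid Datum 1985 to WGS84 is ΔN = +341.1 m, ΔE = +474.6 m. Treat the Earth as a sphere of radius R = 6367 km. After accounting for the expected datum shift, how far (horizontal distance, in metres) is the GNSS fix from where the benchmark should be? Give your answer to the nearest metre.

42 m

Observed coordinate differences: Δφ = +0.00344°, Δλ = +0.00691°.
Converting to metres (1° lat = 111125 m, cos φ = 0.629784): observed ΔN = 382.3 m, observed ΔE = 483.6 m.
Subtracting the expected shift leaves a residual of 382.3 − (341.1) = 41.2 m north and 483.6 − (474.6) = 9.0 m east.
Residual distance = √(41.2² + 9.0²) = 42.1 m.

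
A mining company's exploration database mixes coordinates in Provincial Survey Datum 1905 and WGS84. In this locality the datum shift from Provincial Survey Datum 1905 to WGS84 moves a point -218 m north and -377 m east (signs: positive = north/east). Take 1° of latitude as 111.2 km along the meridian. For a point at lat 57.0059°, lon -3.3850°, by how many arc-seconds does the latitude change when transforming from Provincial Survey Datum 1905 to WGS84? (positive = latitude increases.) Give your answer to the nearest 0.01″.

Δφ = -7.06″

1° of latitude = 111.2 km, so Δφ = -218.0 / 111200 = -0.0019604° = -7.058″.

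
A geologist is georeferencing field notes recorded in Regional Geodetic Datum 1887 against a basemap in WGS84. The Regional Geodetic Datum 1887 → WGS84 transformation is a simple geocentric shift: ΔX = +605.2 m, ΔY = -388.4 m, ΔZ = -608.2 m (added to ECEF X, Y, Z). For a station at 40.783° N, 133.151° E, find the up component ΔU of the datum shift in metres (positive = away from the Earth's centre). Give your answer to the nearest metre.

The local up (radial) axis is (cos φ cos λ, cos φ sin λ, sin φ), giving ΔU = -313.408 − 214.556 − 397.274 = -925.24 m.

ΔU = -925 m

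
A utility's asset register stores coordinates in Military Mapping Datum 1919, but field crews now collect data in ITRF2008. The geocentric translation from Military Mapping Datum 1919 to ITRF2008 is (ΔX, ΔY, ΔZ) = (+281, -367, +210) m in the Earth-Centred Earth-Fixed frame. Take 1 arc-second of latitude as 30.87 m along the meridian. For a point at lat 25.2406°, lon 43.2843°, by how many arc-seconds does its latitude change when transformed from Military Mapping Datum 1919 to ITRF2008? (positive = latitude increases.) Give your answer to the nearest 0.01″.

sin φ = 0.426420, cos φ = 0.904525, sin λ = 0.685619, cos λ = 0.727961.
North component: ΔN = −sin φ cos λ·ΔX − sin φ sin λ·ΔY + cos φ·ΔZ = −(0.426420)(0.727961)(281) − (0.426420)(0.685619)(-367) + (0.904525)(210) = 210.02 m.
1° of latitude spans 3600 × 30.87 = 111132 m, so Δφ = 210.02 / 111132 × 3600 = 6.803″.

Δφ = 6.80″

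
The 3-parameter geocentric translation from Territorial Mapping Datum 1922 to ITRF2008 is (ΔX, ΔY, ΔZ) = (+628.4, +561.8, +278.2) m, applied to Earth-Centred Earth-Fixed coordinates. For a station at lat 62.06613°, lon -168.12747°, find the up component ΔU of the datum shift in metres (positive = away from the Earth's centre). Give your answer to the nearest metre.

ΔU = -96 m

At φ = 62.06613°, λ = -168.12747°: sin φ = 0.883489, cos φ = 0.468452, sin λ = -0.205735, cos λ = -0.978608.
ΔU = cos φ cos λ·ΔX + cos φ sin λ·ΔY + sin φ·ΔZ = (0.468452)(-0.978608)(628.4) + (0.468452)(-0.205735)(561.8) + (0.883489)(278.2) = -96.44 m.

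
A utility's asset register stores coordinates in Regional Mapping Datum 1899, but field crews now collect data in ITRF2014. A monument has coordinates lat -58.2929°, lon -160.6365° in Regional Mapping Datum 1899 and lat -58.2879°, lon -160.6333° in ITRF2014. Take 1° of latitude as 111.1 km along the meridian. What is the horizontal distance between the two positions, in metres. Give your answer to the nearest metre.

Δφ = -58.2879° − -58.2929° = +0.0050°; Δλ = -160.6333° − -160.6365° = +0.0032°.
ΔN = Δφ × 111100 = 555.5 m; ΔE = Δλ × 111100 × cos(-58.2929°) = +0.0032 × 111100 × 0.525577 = 186.9 m.
Distance = √(ΔE² + ΔN²) = √(186.9² + 555.5²) = 586.1 m.

586 m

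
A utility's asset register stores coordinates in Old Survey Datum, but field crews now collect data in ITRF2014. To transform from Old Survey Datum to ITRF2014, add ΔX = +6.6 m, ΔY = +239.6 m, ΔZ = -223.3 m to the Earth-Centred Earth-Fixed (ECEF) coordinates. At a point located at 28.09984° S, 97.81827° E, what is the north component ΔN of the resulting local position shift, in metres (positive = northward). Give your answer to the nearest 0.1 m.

The local north axis is (−sin φ cos λ, −sin φ sin λ, cos φ), giving ΔN = -0.423 + 111.805 − 196.979 = -85.60 m.

ΔN = -85.6 m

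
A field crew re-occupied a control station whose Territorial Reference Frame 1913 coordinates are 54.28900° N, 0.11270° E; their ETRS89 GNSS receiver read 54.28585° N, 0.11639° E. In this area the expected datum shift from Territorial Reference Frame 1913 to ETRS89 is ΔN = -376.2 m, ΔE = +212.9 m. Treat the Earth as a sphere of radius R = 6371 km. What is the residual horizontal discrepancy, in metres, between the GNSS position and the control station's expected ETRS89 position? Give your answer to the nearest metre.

37 m

Observed coordinate differences: Δφ = -0.00315°, Δλ = +0.00369°.
Converting to metres (1° lat = 111195 m, cos φ = 0.583697): observed ΔN = -350.3 m, observed ΔE = 239.5 m.
Subtracting the expected shift leaves a residual of -350.3 − (-376.2) = 25.9 m north and 239.5 − (212.9) = 26.6 m east.
Residual distance = √(25.9² + 26.6²) = 37.1 m.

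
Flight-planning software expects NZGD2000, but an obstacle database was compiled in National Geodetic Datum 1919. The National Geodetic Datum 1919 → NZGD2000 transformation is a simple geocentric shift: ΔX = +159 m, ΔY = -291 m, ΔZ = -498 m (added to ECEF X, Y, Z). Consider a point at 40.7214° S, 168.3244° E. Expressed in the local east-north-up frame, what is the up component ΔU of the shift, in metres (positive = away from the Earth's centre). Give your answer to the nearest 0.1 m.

At φ = -40.7214°, λ = 168.3244°: sin φ = -0.652382, cos φ = 0.757891, sin λ = 0.202370, cos λ = -0.979309.
ΔU = cos φ cos λ·ΔX + cos φ sin λ·ΔY + sin φ·ΔZ = (0.757891)(-0.979309)(159) + (0.757891)(0.202370)(-291) + (-0.652382)(-498) = 162.24 m.

ΔU = 162.2 m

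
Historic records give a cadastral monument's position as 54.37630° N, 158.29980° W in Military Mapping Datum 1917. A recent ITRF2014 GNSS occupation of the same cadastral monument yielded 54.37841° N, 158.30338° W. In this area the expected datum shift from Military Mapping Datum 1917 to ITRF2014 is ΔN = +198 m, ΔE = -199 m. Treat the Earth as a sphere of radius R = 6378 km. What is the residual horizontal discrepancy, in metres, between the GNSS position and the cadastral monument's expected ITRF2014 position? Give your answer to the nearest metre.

Observed coordinate differences: Δφ = +0.00211°, Δλ = -0.00358°.
Converting to metres (1° lat = 111317 m, cos φ = 0.582459): observed ΔN = 234.9 m, observed ΔE = -232.1 m.
Subtracting the expected shift leaves a residual of 234.9 − (198) = 36.9 m north and -232.1 − (-199) = -33.1 m east.
Residual distance = √(36.9² + (-33.1)²) = 49.6 m.

50 m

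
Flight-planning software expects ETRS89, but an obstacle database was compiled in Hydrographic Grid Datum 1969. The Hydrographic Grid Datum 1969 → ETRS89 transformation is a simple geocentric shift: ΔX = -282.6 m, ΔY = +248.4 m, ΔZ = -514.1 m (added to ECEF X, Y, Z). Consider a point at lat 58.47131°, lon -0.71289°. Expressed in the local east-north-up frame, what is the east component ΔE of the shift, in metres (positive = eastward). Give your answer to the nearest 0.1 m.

At φ = 58.47131°, λ = -0.71289°: sin φ = 0.852378, cos φ = 0.522925, sin λ = -0.012442, cos λ = 0.999923.
ΔE = −sin λ·ΔX + cos λ·ΔY = −(-0.012442)·(-282.6) + (0.999923)·(248.4) = 244.86 m.

ΔE = 244.9 m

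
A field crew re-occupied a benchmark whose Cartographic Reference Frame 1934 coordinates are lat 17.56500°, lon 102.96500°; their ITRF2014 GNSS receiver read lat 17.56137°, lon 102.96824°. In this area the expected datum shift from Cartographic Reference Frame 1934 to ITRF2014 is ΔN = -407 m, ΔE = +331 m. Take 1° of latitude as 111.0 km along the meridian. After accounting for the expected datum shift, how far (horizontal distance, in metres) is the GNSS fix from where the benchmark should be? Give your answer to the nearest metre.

13 m

Observed coordinate differences: Δφ = -0.00363°, Δλ = +0.00324°.
Converting to metres (1° lat = 111000 m, cos φ = 0.953375): observed ΔN = -402.9 m, observed ΔE = 342.9 m.
Subtracting the expected shift leaves a residual of -402.9 − (-407) = 4.1 m north and 342.9 − (331) = 11.9 m east.
Residual distance = √(4.1² + 11.9²) = 12.6 m.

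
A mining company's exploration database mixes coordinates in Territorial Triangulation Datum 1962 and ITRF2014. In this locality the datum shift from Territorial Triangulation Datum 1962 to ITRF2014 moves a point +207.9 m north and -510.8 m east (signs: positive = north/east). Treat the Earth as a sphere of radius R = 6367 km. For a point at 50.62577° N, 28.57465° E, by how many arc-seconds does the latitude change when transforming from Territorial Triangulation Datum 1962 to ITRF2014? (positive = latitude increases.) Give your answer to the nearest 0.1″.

On a sphere of radius R, 1 rad of latitude = R, so Δφ = ΔN / R = 207.9 / 6367000 = 3.2653e-05 rad = 6.735″.

Δφ = 6.7″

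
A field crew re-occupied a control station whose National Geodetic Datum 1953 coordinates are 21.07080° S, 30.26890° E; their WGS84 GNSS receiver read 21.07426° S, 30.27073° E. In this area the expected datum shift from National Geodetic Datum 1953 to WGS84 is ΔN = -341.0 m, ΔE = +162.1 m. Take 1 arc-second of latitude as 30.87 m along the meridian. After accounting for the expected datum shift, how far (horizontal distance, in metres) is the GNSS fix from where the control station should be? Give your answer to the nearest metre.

52 m

Observed coordinate differences: Δφ = -0.00346°, Δλ = +0.00183°.
Converting to metres (1° lat = 111132 m, cos φ = 0.933137): observed ΔN = -384.5 m, observed ΔE = 189.8 m.
Subtracting the expected shift leaves a residual of -384.5 − (-341.0) = -43.5 m north and 189.8 − (162.1) = 27.7 m east.
Residual distance = √((-43.5)² + 27.7²) = 51.6 m.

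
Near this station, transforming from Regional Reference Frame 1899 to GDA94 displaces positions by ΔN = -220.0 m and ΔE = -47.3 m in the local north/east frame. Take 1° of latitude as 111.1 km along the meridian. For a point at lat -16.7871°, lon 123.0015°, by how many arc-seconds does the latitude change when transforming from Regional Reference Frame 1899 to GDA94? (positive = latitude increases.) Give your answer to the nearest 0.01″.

Δφ = -7.13″

1° of latitude = 111.1 km, so Δφ = -220.0 / 111100 = -0.0019802° = -7.129″.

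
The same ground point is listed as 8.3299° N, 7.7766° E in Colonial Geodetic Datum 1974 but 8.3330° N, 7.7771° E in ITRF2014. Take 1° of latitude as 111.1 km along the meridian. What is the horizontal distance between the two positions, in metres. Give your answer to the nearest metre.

349 m

Δφ = 8.3330° − 8.3299° = +0.0031°; Δλ = 7.7771° − 7.7766° = +0.0005°.
ΔN = Δφ × 111100 = 344.4 m; ΔE = Δλ × 111100 × cos(8.3299°) = +0.0005 × 111100 × 0.989450 = 55.0 m.
Distance = √(ΔE² + ΔN²) = √(55.0² + 344.4²) = 348.8 m.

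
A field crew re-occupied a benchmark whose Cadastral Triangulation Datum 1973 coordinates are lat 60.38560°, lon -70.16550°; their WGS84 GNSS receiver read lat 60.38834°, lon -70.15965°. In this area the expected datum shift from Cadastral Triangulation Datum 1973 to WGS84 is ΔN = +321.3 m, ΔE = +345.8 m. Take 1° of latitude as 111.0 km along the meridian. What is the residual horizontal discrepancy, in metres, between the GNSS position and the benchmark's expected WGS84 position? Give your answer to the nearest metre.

Observed coordinate differences: Δφ = +0.00274°, Δλ = +0.00585°.
Converting to metres (1° lat = 111000 m, cos φ = 0.494160): observed ΔN = 304.1 m, observed ΔE = 320.9 m.
Subtracting the expected shift leaves a residual of 304.1 − (321.3) = -17.2 m north and 320.9 − (345.8) = -24.9 m east.
Residual distance = √((-17.2)² + (-24.9)²) = 30.3 m.

30 m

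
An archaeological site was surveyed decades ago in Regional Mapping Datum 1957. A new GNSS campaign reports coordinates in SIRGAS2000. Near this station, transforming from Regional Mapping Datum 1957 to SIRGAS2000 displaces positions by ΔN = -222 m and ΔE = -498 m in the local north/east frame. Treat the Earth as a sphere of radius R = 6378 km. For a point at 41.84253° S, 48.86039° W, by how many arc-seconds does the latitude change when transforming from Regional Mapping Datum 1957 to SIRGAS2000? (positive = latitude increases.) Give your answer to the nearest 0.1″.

On a sphere of radius R, 1 rad of latitude = R, so Δφ = ΔN / R = -222.0 / 6378000 = -3.4807e-05 rad = -7.179″.

Δφ = -7.2″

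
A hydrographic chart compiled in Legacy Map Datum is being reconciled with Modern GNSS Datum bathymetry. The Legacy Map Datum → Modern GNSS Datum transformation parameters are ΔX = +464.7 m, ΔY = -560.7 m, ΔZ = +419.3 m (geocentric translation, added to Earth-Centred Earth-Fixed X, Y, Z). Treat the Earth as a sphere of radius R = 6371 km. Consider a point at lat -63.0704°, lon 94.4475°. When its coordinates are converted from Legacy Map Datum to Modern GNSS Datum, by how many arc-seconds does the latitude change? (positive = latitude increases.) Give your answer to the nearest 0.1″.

sin φ = -0.891564, cos φ = 0.452895, sin λ = 0.996989, cos λ = -0.077546.
North component: ΔN = −sin φ cos λ·ΔX − sin φ sin λ·ΔY + cos φ·ΔZ = −(-0.891564)(-0.077546)(464.7) − (-0.891564)(0.996989)(-560.7) + (0.452895)(419.3) = -340.62 m.
1° of latitude spans πR/180 = 111195 m, so Δφ = -340.62 / 111195 × 3600 = -11.028″.

Δφ = -11.0″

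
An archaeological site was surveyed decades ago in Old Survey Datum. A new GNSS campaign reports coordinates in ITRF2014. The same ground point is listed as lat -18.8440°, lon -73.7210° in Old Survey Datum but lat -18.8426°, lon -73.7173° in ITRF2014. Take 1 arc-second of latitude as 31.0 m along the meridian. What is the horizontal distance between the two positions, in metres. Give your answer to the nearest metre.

Δφ = -18.8426° − -18.8440° = +0.0014°; Δλ = -73.7173° − -73.7210° = +0.0037°.
1° of latitude = 3600 × 31.00 = 111600 m.
ΔN = Δφ × 111600 = 156.2 m; ΔE = Δλ × 111600 × cos(-18.8440°) = +0.0037 × 111600 × 0.946401 = 390.8 m.
Distance = √(ΔE² + ΔN²) = √(390.8² + 156.2²) = 420.9 m.

421 m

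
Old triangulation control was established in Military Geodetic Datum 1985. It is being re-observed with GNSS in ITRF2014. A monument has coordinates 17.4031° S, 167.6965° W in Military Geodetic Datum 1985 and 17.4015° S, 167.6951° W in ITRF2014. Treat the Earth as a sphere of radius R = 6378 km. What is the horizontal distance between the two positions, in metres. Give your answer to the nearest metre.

232 m

Δφ = -17.4015° − -17.4031° = +0.0016°; Δλ = -167.6951° − -167.6965° = +0.0014°.
1° along a meridian = πR/180 = 111317 m.
ΔN = Δφ × 111317 = 178.1 m; ΔE = Δλ × 111317 × cos(-17.4031°) = +0.0014 × 111317 × 0.954224 = 148.7 m.
Distance = √(ΔE² + ΔN²) = √(148.7² + 178.1²) = 232.0 m.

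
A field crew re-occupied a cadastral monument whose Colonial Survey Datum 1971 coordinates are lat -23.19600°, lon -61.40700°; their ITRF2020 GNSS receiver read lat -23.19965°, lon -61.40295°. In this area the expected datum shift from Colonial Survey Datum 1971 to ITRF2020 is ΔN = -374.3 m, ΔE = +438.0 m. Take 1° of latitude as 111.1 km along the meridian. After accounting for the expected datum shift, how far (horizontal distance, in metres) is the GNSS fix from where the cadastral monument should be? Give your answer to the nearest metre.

Observed coordinate differences: Δφ = -0.00365°, Δλ = +0.00405°.
Converting to metres (1° lat = 111100 m, cos φ = 0.919163): observed ΔN = -405.5 m, observed ΔE = 413.6 m.
Subtracting the expected shift leaves a residual of -405.5 − (-374.3) = -31.2 m north and 413.6 − (438.0) = -24.4 m east.
Residual distance = √((-31.2)² + (-24.4)²) = 39.6 m.

40 m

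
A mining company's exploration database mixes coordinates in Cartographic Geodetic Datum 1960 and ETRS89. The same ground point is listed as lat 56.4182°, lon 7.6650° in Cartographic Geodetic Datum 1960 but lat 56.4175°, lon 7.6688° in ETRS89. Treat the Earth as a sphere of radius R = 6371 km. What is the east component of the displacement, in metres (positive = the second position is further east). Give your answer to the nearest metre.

ΔE = 234 m

Δφ = 56.4175° − 56.4182° = -0.0007°; Δλ = 7.6688° − 7.6650° = +0.0038°.
1° along a meridian = πR/180 = 111195 m.
ΔN = Δφ × 111195 = -77.8 m; ΔE = Δλ × 111195 × cos(56.4182°) = +0.0038 × 111195 × 0.553127 = 233.7 m.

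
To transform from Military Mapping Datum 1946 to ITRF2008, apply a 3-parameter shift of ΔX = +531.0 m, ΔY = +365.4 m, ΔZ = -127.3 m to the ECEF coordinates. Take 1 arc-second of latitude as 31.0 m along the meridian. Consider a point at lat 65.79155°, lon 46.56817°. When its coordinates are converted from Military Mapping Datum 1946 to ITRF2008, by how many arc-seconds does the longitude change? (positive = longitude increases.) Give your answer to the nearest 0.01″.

sin φ = 0.912060, cos φ = 0.410058, sin λ = 0.726193, cos λ = 0.687491.
East component: ΔE = −sin λ·ΔX + cos λ·ΔY = −(0.726193)(531.0) + (0.687491)(365.4) = -134.40 m.
1° of latitude spans 3600 × 31.00 = 111600 m; at latitude φ, 1° of longitude spans that × cos φ = 45762.4 m, so Δλ = -134.40 / 45762.4 × 3600 = -10.573″.

Δλ = -10.57″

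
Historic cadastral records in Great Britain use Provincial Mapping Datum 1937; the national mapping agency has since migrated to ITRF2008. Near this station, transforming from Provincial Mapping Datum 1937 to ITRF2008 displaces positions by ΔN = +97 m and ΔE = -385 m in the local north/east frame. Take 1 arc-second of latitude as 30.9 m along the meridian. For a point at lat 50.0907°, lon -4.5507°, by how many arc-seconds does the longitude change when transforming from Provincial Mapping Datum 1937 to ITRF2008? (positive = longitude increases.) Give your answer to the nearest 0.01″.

Δλ = -19.42″

At latitude 50.0907°, cos φ = 0.641574.
1″ of longitude at this latitude = 30.90 × cos φ = 19.8246 m, so Δλ = -385.0 / 19.8246 = -19.420″.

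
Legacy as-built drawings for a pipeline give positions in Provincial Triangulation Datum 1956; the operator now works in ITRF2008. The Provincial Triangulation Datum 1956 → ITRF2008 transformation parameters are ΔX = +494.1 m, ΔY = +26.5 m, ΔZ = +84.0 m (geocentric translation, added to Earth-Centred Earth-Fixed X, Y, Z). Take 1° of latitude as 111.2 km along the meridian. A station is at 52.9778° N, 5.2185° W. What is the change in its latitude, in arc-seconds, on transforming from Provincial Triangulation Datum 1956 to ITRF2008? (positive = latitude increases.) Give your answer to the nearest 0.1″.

Δφ = -11.0″

sin φ = 0.798402, cos φ = 0.602124, sin λ = -0.090954, cos λ = 0.995855.
North component: ΔN = −sin φ cos λ·ΔX − sin φ sin λ·ΔY + cos φ·ΔZ = −(0.798402)(0.995855)(494.1) − (0.798402)(-0.090954)(26.5) + (0.602124)(84.0) = -340.35 m.
1° of latitude spans 111200 m, so Δφ = -340.35 / 111200 × 3600 = -11.019″.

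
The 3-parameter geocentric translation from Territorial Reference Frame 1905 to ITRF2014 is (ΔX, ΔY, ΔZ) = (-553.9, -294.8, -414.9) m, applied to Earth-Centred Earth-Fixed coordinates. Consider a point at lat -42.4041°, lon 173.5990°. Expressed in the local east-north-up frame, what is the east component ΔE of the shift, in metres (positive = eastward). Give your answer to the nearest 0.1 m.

The local east axis at (φ, λ) is (−sin λ, cos λ, 0), so ΔE = −sin(173.5990°)·(-553.9) + cos(173.5990°)·(-294.8) = 354.71 m.

ΔE = 354.7 m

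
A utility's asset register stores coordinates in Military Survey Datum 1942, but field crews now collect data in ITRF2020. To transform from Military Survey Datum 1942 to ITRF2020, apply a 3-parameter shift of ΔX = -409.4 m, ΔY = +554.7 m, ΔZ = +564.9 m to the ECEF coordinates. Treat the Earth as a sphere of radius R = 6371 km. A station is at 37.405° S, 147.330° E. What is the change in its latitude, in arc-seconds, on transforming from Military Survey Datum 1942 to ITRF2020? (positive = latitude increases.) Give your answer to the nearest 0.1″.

sin φ = -0.607445, cos φ = 0.794362, sin λ = 0.539800, cos λ = -0.841794.
North component: ΔN = −sin φ cos λ·ΔX − sin φ sin λ·ΔY + cos φ·ΔZ = −(-0.607445)(-0.841794)(-409.4) − (-0.607445)(0.539800)(554.7) + (0.794362)(564.9) = 839.96 m.
1° of latitude spans πR/180 = 111195 m, so Δφ = 839.96 / 111195 × 3600 = 27.194″.

Δφ = 27.2″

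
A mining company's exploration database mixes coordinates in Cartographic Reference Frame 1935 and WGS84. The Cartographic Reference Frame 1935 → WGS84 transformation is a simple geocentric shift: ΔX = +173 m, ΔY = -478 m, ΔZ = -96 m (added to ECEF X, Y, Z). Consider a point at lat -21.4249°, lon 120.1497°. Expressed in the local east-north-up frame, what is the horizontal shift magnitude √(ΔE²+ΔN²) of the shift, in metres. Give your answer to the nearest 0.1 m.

286.7 m

At φ = -21.4249°, λ = 120.1497°: sin φ = -0.365281, cos φ = 0.930897, sin λ = 0.864716, cos λ = -0.502261.
ΔE = −sin λ·ΔX + cos λ·ΔY = −(0.864716)·(173) + (-0.502261)·(-478) = 90.48 m.
ΔN = −sin φ cos λ·ΔX − sin φ sin λ·ΔY + cos φ·ΔZ = −(-0.365281)(-0.502261)(173) − (-0.365281)(0.864716)(-478) + (0.930897)(-96) = -272.09 m.
Horizontal magnitude = √(ΔE² + ΔN²) = √(90.48² + (-272.09)²) = 286.74 m.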